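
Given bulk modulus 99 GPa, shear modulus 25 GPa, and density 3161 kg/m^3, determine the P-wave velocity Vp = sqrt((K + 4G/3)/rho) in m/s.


First compute the effective modulus:
K + 4G/3 = 99e9 + 4*25e9/3 = 132333333333.33 Pa
Then divide by density:
132333333333.33 / 3161 = 41864388.9065 Pa/(kg/m^3)
Take the square root:
Vp = sqrt(41864388.9065) = 6470.27 m/s

6470.27


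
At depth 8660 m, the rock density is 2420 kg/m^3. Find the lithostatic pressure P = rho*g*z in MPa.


P = rho * g * z / 1e6
= 2420 * 9.81 * 8660 / 1e6
= 205590132.0 / 1e6
= 205.5901 MPa

205.5901


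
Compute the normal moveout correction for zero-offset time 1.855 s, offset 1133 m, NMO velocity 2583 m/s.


x/Vnmo = 1133/2583 = 0.438637
(x/Vnmo)^2 = 0.192403
t0^2 = 3.441025
sqrt(3.441025 + 0.192403) = 1.906155
dt = 1.906155 - 1.855 = 0.051155

0.051155


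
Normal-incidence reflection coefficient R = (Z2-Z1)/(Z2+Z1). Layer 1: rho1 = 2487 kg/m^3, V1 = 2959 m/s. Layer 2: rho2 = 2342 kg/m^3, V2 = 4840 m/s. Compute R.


Z1 = 2487 * 2959 = 7359033
Z2 = 2342 * 4840 = 11335280
R = (11335280 - 7359033) / (11335280 + 7359033) = 3976247 / 18694313 = 0.2127

0.2127


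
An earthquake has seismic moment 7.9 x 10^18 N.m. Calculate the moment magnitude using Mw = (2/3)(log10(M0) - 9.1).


log10(M0) = log10(7.9 x 10^18) = 18.8976
Mw = 2/3 * (18.8976 - 9.1)
= 2/3 * 9.7976
= 6.53

6.53


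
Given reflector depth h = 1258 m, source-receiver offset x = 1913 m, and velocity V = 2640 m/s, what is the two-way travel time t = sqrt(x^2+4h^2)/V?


x^2 + 4h^2 = 1913^2 + 4*1258^2 = 3659569 + 6330256 = 9989825
sqrt(9989825) = 3160.6684
t = 3160.6684 / 2640 = 1.1972 s

1.1972


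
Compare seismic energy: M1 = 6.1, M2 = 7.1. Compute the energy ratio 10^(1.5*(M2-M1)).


M2 - M1 = 7.1 - 6.1 = 1.0
1.5 * 1.0 = 1.5
ratio = 10^1.5 = 31.62

31.62


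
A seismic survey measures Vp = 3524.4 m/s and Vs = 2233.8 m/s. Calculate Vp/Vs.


Vp/Vs = 3524.4 / 2233.8
= 1.5778

1.5778


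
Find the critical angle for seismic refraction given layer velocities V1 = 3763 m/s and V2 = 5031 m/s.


V1/V2 = 3763/5031 = 0.747963
theta_c = arcsin(0.747963) = 48.4142 degrees

48.4142


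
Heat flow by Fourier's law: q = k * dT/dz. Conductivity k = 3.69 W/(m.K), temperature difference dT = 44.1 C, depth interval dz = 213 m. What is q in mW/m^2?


q = k * dT / dz * 1000
= 3.69 * 44.1 / 213 * 1000
= 0.763986 * 1000
= 763.9859 mW/m^2

763.9859


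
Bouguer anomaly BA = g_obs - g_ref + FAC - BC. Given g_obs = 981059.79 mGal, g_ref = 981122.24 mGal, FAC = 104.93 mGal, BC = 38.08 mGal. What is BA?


BA = g_obs - g_ref + FAC - BC
= 981059.79 - 981122.24 + 104.93 - 38.08
= 4.4 mGal

4.4


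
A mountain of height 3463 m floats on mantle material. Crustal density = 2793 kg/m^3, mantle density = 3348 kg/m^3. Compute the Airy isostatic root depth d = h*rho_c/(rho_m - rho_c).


rho_m - rho_c = 3348 - 2793 = 555
d = 3463 * 2793 / 555
= 9672159 / 555
= 17427.31 m

17427.31


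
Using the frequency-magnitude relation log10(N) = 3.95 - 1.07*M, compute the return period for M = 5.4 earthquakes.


log10(N) = 3.95 - 1.07*5.4 = -1.828
N = 10^-1.828 = 0.014859
T = 1/N = 1/0.014859 = 67.2977 years

67.2977


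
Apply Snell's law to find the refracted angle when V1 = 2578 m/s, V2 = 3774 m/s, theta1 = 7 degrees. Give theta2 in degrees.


sin(theta1) = sin(7 deg) = 0.121869
sin(theta2) = V2/V1 * sin(theta1) = 3774/2578 * 0.121869 = 0.178408
theta2 = arcsin(0.178408) = 10.277 degrees

10.277


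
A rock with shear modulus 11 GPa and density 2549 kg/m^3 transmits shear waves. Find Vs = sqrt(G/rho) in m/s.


Convert G to Pa: G = 11e9 Pa
Compute G/rho = 11e9 / 2549 = 4315417.8109
Vs = sqrt(4315417.8109) = 2077.36 m/s

2077.36


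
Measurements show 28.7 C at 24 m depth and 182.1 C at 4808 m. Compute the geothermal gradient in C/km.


dT = 182.1 - 28.7 = 153.4 C
dz = 4808 - 24 = 4784 m
gradient = dT/dz * 1000 = 153.4/4784 * 1000 = 32.0652 C/km

32.0652


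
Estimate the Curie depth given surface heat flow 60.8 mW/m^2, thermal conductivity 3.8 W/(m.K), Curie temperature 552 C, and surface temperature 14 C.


T_Curie - T_surf = 552 - 14 = 538 C
Convert q to W/m^2: 60.8 mW/m^2 = 0.0608 W/m^2
d = 538 * 3.8 / 0.0608 = 33625.0 m

33625.0


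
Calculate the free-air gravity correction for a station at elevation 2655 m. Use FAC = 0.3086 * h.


FAC = 0.3086 * h
= 0.3086 * 2655
= 819.333 mGal

819.333


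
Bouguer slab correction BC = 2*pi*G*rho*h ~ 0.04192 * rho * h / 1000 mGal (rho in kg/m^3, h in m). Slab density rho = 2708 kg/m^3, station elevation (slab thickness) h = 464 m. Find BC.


BC = 0.04192 * rho * h / 1000
= 0.04192 * 2708 * 464 / 1000
= 52.673 mGal

52.673


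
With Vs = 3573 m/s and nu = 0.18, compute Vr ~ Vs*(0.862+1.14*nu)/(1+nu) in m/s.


Numerator factor = 0.862 + 1.14*0.18 = 1.0672
Denominator = 1 + 0.18 = 1.18
Vr = 3573 * 1.0672 / 1.18 = 3231.45 m/s

3231.45


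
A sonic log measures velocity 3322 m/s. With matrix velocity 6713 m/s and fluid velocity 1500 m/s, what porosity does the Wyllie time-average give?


1/V - 1/Vm = 1/3322 - 1/6713 = 0.00015206
1/Vf - 1/Vm = 1/1500 - 1/6713 = 0.0005177
phi = 0.00015206 / 0.0005177 = 0.2937

0.2937


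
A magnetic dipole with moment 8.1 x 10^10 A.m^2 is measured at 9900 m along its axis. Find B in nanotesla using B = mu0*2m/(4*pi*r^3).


m = 8.1 x 10^10 = 81000000000 A.m^2
2m = 162000000000 A.m^2
r^3 = 9900^3 = 970299000000
B = (4pi*10^-7) * 162000000000 / (4*pi * 970299000000) * 1e9
= 203575.203953 / 12193136840742.09 * 1e9
= 16.6959 nT

16.6959


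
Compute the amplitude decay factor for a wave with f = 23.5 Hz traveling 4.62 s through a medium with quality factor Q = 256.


pi*f*t/Q = pi*23.5*4.62/256 = 1.332354
A/A0 = exp(-1.332354) = 0.263855

0.263855


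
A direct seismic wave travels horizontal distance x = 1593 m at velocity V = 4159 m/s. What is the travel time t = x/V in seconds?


t = x / V
= 1593 / 4159
= 0.383 s

0.383


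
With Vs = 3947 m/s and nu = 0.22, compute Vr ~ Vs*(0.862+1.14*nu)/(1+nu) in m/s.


Numerator factor = 0.862 + 1.14*0.22 = 1.1128
Denominator = 1 + 0.22 = 1.22
Vr = 3947 * 1.1128 / 1.22 = 3600.18 m/s

3600.18


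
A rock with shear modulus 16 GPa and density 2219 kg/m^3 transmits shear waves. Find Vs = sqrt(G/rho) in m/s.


Convert G to Pa: G = 16e9 Pa
Compute G/rho = 16e9 / 2219 = 7210455.16
Vs = sqrt(7210455.16) = 2685.23 m/s

2685.23


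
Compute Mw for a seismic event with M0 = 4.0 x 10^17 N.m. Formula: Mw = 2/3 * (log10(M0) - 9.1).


log10(M0) = log10(4.0 x 10^17) = 17.6021
Mw = 2/3 * (17.6021 - 9.1)
= 2/3 * 8.5021
= 5.67

5.67


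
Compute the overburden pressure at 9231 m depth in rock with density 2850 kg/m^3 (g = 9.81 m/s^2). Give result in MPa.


P = rho * g * z / 1e6
= 2850 * 9.81 * 9231 / 1e6
= 258084913.5 / 1e6
= 258.0849 MPa

258.0849


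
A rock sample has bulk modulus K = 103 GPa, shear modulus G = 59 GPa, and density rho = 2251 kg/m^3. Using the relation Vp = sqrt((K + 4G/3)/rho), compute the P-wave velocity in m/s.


First compute the effective modulus:
K + 4G/3 = 103e9 + 4*59e9/3 = 181666666666.67 Pa
Then divide by density:
181666666666.67 / 2251 = 80704871.9088 Pa/(kg/m^3)
Take the square root:
Vp = sqrt(80704871.9088) = 8983.59 m/s

8983.59


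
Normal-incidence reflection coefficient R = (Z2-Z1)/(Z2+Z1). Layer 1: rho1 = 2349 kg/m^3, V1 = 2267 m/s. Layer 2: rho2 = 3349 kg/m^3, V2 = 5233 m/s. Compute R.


Z1 = 2349 * 2267 = 5325183
Z2 = 3349 * 5233 = 17525317
R = (17525317 - 5325183) / (17525317 + 5325183) = 12200134 / 22850500 = 0.5339

0.5339


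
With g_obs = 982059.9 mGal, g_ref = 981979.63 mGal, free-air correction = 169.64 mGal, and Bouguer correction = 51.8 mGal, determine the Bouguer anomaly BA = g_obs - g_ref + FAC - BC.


BA = g_obs - g_ref + FAC - BC
= 982059.9 - 981979.63 + 169.64 - 51.8
= 198.11 mGal

198.11


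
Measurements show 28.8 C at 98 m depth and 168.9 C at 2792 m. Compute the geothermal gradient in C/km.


dT = 168.9 - 28.8 = 140.1 C
dz = 2792 - 98 = 2694 m
gradient = dT/dz * 1000 = 140.1/2694 * 1000 = 52.0045 C/km

52.0045


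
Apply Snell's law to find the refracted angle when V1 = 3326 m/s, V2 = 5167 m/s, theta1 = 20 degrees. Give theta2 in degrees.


sin(theta1) = sin(20 deg) = 0.34202
sin(theta2) = V2/V1 * sin(theta1) = 5167/3326 * 0.34202 = 0.531334
theta2 = arcsin(0.531334) = 32.0957 degrees

32.0957


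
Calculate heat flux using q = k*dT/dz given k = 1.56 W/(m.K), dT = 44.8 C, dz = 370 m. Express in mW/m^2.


q = k * dT / dz * 1000
= 1.56 * 44.8 / 370 * 1000
= 0.188886 * 1000
= 188.8865 mW/m^2

188.8865


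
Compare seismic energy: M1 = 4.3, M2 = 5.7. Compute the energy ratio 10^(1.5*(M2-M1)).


M2 - M1 = 5.7 - 4.3 = 1.4
1.5 * 1.4 = 2.1
ratio = 10^2.1 = 125.89

125.89


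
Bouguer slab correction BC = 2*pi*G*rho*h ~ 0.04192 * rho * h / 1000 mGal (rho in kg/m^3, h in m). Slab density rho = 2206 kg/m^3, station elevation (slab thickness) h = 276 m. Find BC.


BC = 0.04192 * rho * h / 1000
= 0.04192 * 2206 * 276 / 1000
= 25.5232 mGal

25.5232


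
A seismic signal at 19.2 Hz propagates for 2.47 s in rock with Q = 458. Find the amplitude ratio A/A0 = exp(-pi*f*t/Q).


pi*f*t/Q = pi*19.2*2.47/458 = 0.325299
A/A0 = exp(-0.325299) = 0.722311

0.722311


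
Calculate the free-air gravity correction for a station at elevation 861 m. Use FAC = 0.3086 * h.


FAC = 0.3086 * h
= 0.3086 * 861
= 265.7046 mGal

265.7046


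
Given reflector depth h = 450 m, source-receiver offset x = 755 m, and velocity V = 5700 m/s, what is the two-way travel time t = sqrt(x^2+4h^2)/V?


x^2 + 4h^2 = 755^2 + 4*450^2 = 570025 + 810000 = 1380025
sqrt(1380025) = 1174.7447
t = 1174.7447 / 5700 = 0.2061 s

0.2061


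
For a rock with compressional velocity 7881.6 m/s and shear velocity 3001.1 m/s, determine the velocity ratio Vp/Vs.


Vp/Vs = 7881.6 / 3001.1
= 2.6262

2.6262


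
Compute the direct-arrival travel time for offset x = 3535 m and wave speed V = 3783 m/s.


t = x / V
= 3535 / 3783
= 0.9344 s

0.9344


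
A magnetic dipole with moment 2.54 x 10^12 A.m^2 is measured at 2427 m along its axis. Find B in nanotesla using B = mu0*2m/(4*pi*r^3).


m = 2.54 x 10^12 = 2540000000000 A.m^2
2m = 5080000000000 A.m^2
r^3 = 2427^3 = 14295828483
B = (4pi*10^-7) * 5080000000000 / (4*pi * 14295828483) * 1e9
= 6383716.272094 / 179646678956.69 * 1e9
= 35534.8416 nT

35534.8416


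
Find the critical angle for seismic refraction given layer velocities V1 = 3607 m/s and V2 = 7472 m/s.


V1/V2 = 3607/7472 = 0.482736
theta_c = arcsin(0.482736) = 28.8642 degrees

28.8642


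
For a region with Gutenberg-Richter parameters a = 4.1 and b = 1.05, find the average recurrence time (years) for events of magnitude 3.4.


log10(N) = 4.1 - 1.05*3.4 = 0.53
N = 10^0.53 = 3.388442
T = 1/N = 1/3.388442 = 0.2951 years

0.2951


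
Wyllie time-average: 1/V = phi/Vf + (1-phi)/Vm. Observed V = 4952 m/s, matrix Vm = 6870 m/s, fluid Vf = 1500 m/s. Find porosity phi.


1/V - 1/Vm = 1/4952 - 1/6870 = 5.638e-05
1/Vf - 1/Vm = 1/1500 - 1/6870 = 0.00052111
phi = 5.638e-05 / 0.00052111 = 0.1082

0.1082


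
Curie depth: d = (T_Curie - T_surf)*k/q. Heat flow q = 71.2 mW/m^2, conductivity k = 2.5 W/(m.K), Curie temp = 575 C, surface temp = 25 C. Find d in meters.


T_Curie - T_surf = 575 - 25 = 550 C
Convert q to W/m^2: 71.2 mW/m^2 = 0.0712 W/m^2
d = 550 * 2.5 / 0.0712 = 19311.8 m

19311.8


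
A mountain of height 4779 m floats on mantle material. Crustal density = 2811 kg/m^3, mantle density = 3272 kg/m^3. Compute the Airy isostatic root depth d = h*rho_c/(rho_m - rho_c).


rho_m - rho_c = 3272 - 2811 = 461
d = 4779 * 2811 / 461
= 13433769 / 461
= 29140.5 m

29140.5


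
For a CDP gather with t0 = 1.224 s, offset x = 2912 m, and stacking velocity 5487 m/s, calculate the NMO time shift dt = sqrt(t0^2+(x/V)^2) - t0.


x/Vnmo = 2912/5487 = 0.530709
(x/Vnmo)^2 = 0.281652
t0^2 = 1.498176
sqrt(1.498176 + 0.281652) = 1.334102
dt = 1.334102 - 1.224 = 0.110102

0.110102


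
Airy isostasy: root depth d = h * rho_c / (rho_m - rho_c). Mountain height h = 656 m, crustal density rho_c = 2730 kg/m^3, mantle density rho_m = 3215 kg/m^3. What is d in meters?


rho_m - rho_c = 3215 - 2730 = 485
d = 656 * 2730 / 485
= 1790880 / 485
= 3692.54 m

3692.54


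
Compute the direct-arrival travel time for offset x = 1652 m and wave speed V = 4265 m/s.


t = x / V
= 1652 / 4265
= 0.3873 s

0.3873


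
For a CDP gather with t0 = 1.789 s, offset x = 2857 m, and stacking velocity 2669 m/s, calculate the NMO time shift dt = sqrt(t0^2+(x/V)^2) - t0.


x/Vnmo = 2857/2669 = 1.070438
(x/Vnmo)^2 = 1.145838
t0^2 = 3.200521
sqrt(3.200521 + 1.145838) = 2.084792
dt = 2.084792 - 1.789 = 0.295792

0.295792


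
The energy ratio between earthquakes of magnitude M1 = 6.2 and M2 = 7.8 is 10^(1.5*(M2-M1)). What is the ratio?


M2 - M1 = 7.8 - 6.2 = 1.6
1.5 * 1.6 = 2.4
ratio = 10^2.4 = 251.19

251.19


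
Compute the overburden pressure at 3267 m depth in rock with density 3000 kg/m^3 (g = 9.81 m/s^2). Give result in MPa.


P = rho * g * z / 1e6
= 3000 * 9.81 * 3267 / 1e6
= 96147810.0 / 1e6
= 96.1478 MPa

96.1478


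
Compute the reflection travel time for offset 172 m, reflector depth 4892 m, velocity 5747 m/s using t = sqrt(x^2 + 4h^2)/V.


x^2 + 4h^2 = 172^2 + 4*4892^2 = 29584 + 95726656 = 95756240
sqrt(95756240) = 9785.5117
t = 9785.5117 / 5747 = 1.7027 s

1.7027


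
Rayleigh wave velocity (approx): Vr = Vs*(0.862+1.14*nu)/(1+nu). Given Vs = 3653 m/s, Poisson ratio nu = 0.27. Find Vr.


Numerator factor = 0.862 + 1.14*0.27 = 1.1698
Denominator = 1 + 0.27 = 1.27
Vr = 3653 * 1.1698 / 1.27 = 3364.79 m/s

3364.79


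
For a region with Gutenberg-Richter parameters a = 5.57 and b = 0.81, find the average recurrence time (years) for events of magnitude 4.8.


log10(N) = 5.57 - 0.81*4.8 = 1.682
N = 10^1.682 = 48.083935
T = 1/N = 1/48.083935 = 0.0208 years

0.0208


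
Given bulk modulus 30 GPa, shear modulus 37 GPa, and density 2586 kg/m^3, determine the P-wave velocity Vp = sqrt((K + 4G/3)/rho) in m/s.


First compute the effective modulus:
K + 4G/3 = 30e9 + 4*37e9/3 = 79333333333.33 Pa
Then divide by density:
79333333333.33 / 2586 = 30678009.7963 Pa/(kg/m^3)
Take the square root:
Vp = sqrt(30678009.7963) = 5538.77 m/s

5538.77


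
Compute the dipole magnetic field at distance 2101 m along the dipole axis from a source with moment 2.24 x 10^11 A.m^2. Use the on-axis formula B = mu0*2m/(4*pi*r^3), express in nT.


m = 2.24 x 10^11 = 224000000000 A.m^2
2m = 448000000000 A.m^2
r^3 = 2101^3 = 9274236301
B = (4pi*10^-7) * 448000000000 / (4*pi * 9274236301) * 1e9
= 562973.403523 / 116543490523.51 * 1e9
= 4830.5864 nT

4830.5864


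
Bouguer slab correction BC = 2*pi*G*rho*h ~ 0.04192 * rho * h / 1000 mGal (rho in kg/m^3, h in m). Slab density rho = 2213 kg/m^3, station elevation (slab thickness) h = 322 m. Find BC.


BC = 0.04192 * rho * h / 1000
= 0.04192 * 2213 * 322 / 1000
= 29.8716 mGal

29.8716


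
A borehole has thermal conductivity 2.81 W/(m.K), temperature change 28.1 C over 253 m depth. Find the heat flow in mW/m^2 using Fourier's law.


q = k * dT / dz * 1000
= 2.81 * 28.1 / 253 * 1000
= 0.312099 * 1000
= 312.0988 mW/m^2

312.0988


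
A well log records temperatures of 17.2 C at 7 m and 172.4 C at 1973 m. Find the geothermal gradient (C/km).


dT = 172.4 - 17.2 = 155.2 C
dz = 1973 - 7 = 1966 m
gradient = dT/dz * 1000 = 155.2/1966 * 1000 = 78.942 C/km

78.942


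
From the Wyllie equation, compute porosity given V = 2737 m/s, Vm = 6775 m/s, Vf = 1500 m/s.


1/V - 1/Vm = 1/2737 - 1/6775 = 0.00021776
1/Vf - 1/Vm = 1/1500 - 1/6775 = 0.00051907
phi = 0.00021776 / 0.00051907 = 0.4195

0.4195


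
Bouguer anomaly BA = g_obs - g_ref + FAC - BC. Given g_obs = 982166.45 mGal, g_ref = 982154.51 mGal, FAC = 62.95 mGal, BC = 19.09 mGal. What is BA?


BA = g_obs - g_ref + FAC - BC
= 982166.45 - 982154.51 + 62.95 - 19.09
= 55.8 mGal

55.8


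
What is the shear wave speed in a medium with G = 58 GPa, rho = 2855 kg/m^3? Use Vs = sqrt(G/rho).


Convert G to Pa: G = 58e9 Pa
Compute G/rho = 58e9 / 2855 = 20315236.4273
Vs = sqrt(20315236.4273) = 4507.24 m/s

4507.24


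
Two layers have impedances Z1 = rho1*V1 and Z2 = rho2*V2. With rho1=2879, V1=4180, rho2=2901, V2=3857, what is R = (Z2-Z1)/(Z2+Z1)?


Z1 = 2879 * 4180 = 12034220
Z2 = 2901 * 3857 = 11189157
R = (11189157 - 12034220) / (11189157 + 12034220) = -845063 / 23223377 = -0.0364

-0.0364


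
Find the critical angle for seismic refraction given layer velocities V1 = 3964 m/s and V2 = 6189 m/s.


V1/V2 = 3964/6189 = 0.640491
theta_c = arcsin(0.640491) = 39.8285 degrees

39.8285


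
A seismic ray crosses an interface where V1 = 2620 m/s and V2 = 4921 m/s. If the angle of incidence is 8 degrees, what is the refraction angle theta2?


sin(theta1) = sin(8 deg) = 0.139173
sin(theta2) = V2/V1 * sin(theta1) = 4921/2620 * 0.139173 = 0.261401
theta2 = arcsin(0.261401) = 15.1532 degrees

15.1532


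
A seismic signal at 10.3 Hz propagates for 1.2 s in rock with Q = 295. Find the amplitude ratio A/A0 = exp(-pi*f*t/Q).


pi*f*t/Q = pi*10.3*1.2/295 = 0.131627
A/A0 = exp(-0.131627) = 0.876668

0.876668


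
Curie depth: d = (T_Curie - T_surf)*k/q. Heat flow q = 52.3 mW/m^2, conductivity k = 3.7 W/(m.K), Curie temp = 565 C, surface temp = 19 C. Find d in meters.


T_Curie - T_surf = 565 - 19 = 546 C
Convert q to W/m^2: 52.3 mW/m^2 = 0.0523 W/m^2
d = 546 * 3.7 / 0.0523 = 38627.15 m

38627.15


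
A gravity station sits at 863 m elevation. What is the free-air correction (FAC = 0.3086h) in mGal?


FAC = 0.3086 * h
= 0.3086 * 863
= 266.3218 mGal

266.3218


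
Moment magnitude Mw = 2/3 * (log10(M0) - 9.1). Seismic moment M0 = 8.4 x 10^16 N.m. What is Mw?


log10(M0) = log10(8.4 x 10^16) = 16.9243
Mw = 2/3 * (16.9243 - 9.1)
= 2/3 * 7.8243
= 5.22

5.22


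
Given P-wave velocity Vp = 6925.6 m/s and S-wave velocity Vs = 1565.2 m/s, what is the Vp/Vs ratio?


Vp/Vs = 6925.6 / 1565.2
= 4.4247

4.4247


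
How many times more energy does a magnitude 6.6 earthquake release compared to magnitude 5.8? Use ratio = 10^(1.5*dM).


M2 - M1 = 6.6 - 5.8 = 0.8
1.5 * 0.8 = 1.2
ratio = 10^1.2 = 15.85

15.85


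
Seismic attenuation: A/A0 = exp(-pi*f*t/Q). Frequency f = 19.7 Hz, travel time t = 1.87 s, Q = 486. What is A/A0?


pi*f*t/Q = pi*19.7*1.87/486 = 0.238134
A/A0 = exp(-0.238134) = 0.788097

0.788097


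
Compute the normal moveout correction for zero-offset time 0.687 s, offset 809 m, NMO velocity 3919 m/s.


x/Vnmo = 809/3919 = 0.20643
(x/Vnmo)^2 = 0.042613
t0^2 = 0.471969
sqrt(0.471969 + 0.042613) = 0.717344
dt = 0.717344 - 0.687 = 0.030344

0.030344


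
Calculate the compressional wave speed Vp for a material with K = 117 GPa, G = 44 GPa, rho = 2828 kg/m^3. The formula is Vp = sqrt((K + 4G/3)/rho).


First compute the effective modulus:
K + 4G/3 = 117e9 + 4*44e9/3 = 175666666666.67 Pa
Then divide by density:
175666666666.67 / 2828 = 62116925.9783 Pa/(kg/m^3)
Take the square root:
Vp = sqrt(62116925.9783) = 7881.43 m/s

7881.43


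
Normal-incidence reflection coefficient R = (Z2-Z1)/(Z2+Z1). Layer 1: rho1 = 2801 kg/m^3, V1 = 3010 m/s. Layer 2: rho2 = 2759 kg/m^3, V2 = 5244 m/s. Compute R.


Z1 = 2801 * 3010 = 8431010
Z2 = 2759 * 5244 = 14468196
R = (14468196 - 8431010) / (14468196 + 8431010) = 6037186 / 22899206 = 0.2636

0.2636


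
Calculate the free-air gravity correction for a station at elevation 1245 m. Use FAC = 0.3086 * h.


FAC = 0.3086 * h
= 0.3086 * 1245
= 384.207 mGal

384.207


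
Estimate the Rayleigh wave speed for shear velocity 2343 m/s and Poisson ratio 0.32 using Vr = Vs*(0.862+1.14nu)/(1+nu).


Numerator factor = 0.862 + 1.14*0.32 = 1.2268
Denominator = 1 + 0.32 = 1.32
Vr = 2343 * 1.2268 / 1.32 = 2177.57 m/s

2177.57


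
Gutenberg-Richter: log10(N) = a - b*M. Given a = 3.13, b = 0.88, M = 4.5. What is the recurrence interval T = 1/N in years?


log10(N) = 3.13 - 0.88*4.5 = -0.83
N = 10^-0.83 = 0.147911
T = 1/N = 1/0.147911 = 6.7608 years

6.7608


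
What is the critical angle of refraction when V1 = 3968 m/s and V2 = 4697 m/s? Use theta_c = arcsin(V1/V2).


V1/V2 = 3968/4697 = 0.844795
theta_c = arcsin(0.844795) = 57.6499 degrees

57.6499


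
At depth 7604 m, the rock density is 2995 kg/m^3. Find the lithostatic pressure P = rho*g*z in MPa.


P = rho * g * z / 1e6
= 2995 * 9.81 * 7604 / 1e6
= 223412743.8 / 1e6
= 223.4127 MPa

223.4127


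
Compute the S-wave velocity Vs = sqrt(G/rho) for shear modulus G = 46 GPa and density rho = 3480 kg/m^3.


Convert G to Pa: G = 46e9 Pa
Compute G/rho = 46e9 / 3480 = 13218390.8046
Vs = sqrt(13218390.8046) = 3635.71 m/s

3635.71


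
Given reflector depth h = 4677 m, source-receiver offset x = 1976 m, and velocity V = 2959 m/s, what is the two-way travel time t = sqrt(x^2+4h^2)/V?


x^2 + 4h^2 = 1976^2 + 4*4677^2 = 3904576 + 87497316 = 91401892
sqrt(91401892) = 9560.4337
t = 9560.4337 / 2959 = 3.231 s

3.231


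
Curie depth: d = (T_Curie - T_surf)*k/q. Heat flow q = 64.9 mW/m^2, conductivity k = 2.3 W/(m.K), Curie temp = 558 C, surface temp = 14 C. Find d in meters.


T_Curie - T_surf = 558 - 14 = 544 C
Convert q to W/m^2: 64.9 mW/m^2 = 0.0649 W/m^2
d = 544 * 2.3 / 0.0649 = 19278.89 m

19278.89


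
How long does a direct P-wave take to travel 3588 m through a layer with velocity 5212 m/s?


t = x / V
= 3588 / 5212
= 0.6884 s

0.6884


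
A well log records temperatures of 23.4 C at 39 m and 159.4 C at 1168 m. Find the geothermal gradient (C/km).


dT = 159.4 - 23.4 = 136.0 C
dz = 1168 - 39 = 1129 m
gradient = dT/dz * 1000 = 136.0/1129 * 1000 = 120.4606 C/km

120.4606


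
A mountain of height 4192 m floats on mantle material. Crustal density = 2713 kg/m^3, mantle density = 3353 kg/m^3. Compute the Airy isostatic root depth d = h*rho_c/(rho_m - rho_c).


rho_m - rho_c = 3353 - 2713 = 640
d = 4192 * 2713 / 640
= 11372896 / 640
= 17770.15 m

17770.15


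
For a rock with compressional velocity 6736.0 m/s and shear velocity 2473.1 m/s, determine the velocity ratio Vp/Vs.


Vp/Vs = 6736.0 / 2473.1
= 2.7237

2.7237


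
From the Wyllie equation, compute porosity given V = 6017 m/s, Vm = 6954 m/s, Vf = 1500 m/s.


1/V - 1/Vm = 1/6017 - 1/6954 = 2.239e-05
1/Vf - 1/Vm = 1/1500 - 1/6954 = 0.00052286
phi = 2.239e-05 / 0.00052286 = 0.0428

0.0428


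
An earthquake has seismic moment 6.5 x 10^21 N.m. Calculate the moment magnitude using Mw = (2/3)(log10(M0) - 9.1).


log10(M0) = log10(6.5 x 10^21) = 21.8129
Mw = 2/3 * (21.8129 - 9.1)
= 2/3 * 12.7129
= 8.48

8.48


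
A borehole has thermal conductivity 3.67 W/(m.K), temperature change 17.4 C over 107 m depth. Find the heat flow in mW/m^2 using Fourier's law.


q = k * dT / dz * 1000
= 3.67 * 17.4 / 107 * 1000
= 0.596804 * 1000
= 596.8037 mW/m^2

596.8037


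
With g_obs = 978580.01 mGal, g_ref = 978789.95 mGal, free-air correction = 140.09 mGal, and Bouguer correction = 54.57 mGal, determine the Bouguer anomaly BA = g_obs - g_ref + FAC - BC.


BA = g_obs - g_ref + FAC - BC
= 978580.01 - 978789.95 + 140.09 - 54.57
= -124.42 mGal

-124.42


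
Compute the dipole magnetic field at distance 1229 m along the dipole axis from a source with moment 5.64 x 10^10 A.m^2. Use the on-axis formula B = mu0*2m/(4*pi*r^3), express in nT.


m = 5.64 x 10^10 = 56400000000 A.m^2
2m = 112800000000 A.m^2
r^3 = 1229^3 = 1856331989
B = (4pi*10^-7) * 112800000000 / (4*pi * 1856331989) * 1e9
= 141748.66053 / 23327355757.06 * 1e9
= 6076.4993 nT

6076.4993


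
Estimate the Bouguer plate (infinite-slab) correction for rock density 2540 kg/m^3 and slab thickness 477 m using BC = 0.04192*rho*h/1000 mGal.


BC = 0.04192 * rho * h / 1000
= 0.04192 * 2540 * 477 / 1000
= 50.7894 mGal

50.7894


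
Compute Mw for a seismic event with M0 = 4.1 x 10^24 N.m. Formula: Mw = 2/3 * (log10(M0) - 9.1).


log10(M0) = log10(4.1 x 10^24) = 24.6128
Mw = 2/3 * (24.6128 - 9.1)
= 2/3 * 15.5128
= 10.34

10.34


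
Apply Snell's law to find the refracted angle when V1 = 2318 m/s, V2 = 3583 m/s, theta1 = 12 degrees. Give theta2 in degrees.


sin(theta1) = sin(12 deg) = 0.207912
sin(theta2) = V2/V1 * sin(theta1) = 3583/2318 * 0.207912 = 0.321375
theta2 = arcsin(0.321375) = 18.7461 degrees

18.7461


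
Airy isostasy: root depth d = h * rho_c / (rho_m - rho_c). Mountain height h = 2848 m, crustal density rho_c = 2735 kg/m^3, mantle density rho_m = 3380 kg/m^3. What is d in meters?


rho_m - rho_c = 3380 - 2735 = 645
d = 2848 * 2735 / 645
= 7789280 / 645
= 12076.4 m

12076.4


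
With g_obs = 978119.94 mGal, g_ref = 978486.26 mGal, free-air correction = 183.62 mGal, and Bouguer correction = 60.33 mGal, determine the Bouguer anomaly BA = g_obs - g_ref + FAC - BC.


BA = g_obs - g_ref + FAC - BC
= 978119.94 - 978486.26 + 183.62 - 60.33
= -243.03 mGal

-243.03


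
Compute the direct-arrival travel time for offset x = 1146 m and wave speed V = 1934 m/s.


t = x / V
= 1146 / 1934
= 0.5926 s

0.5926


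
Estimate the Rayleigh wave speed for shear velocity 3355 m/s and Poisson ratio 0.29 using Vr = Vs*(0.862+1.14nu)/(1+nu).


Numerator factor = 0.862 + 1.14*0.29 = 1.1926
Denominator = 1 + 0.29 = 1.29
Vr = 3355 * 1.1926 / 1.29 = 3101.68 m/s

3101.68


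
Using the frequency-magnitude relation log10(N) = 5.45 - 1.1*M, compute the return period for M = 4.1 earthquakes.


log10(N) = 5.45 - 1.1*4.1 = 0.94
N = 10^0.94 = 8.709636
T = 1/N = 1/8.709636 = 0.1148 years

0.1148


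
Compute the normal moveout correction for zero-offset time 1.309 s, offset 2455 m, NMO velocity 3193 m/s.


x/Vnmo = 2455/3193 = 0.768869
(x/Vnmo)^2 = 0.59116
t0^2 = 1.713481
sqrt(1.713481 + 0.59116) = 1.518104
dt = 1.518104 - 1.309 = 0.209104

0.209104


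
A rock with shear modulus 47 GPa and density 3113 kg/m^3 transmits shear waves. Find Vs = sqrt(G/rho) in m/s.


Convert G to Pa: G = 47e9 Pa
Compute G/rho = 47e9 / 3113 = 15097976.2287
Vs = sqrt(15097976.2287) = 3885.61 m/s

3885.61


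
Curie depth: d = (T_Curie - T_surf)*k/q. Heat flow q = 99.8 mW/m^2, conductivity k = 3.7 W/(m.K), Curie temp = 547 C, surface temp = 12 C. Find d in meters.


T_Curie - T_surf = 547 - 12 = 535 C
Convert q to W/m^2: 99.8 mW/m^2 = 0.0998 W/m^2
d = 535 * 3.7 / 0.0998 = 19834.67 m

19834.67


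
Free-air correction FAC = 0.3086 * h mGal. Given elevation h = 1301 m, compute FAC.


FAC = 0.3086 * h
= 0.3086 * 1301
= 401.4886 mGal

401.4886


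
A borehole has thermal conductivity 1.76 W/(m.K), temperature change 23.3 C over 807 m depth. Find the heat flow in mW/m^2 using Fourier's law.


q = k * dT / dz * 1000
= 1.76 * 23.3 / 807 * 1000
= 0.050815 * 1000
= 50.8154 mW/m^2

50.8154


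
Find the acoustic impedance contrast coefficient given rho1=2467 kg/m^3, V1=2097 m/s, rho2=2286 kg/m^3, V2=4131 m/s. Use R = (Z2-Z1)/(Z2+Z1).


Z1 = 2467 * 2097 = 5173299
Z2 = 2286 * 4131 = 9443466
R = (9443466 - 5173299) / (9443466 + 5173299) = 4270167 / 14616765 = 0.2921

0.2921


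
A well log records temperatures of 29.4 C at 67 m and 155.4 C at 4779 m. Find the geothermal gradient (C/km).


dT = 155.4 - 29.4 = 126.0 C
dz = 4779 - 67 = 4712 m
gradient = dT/dz * 1000 = 126.0/4712 * 1000 = 26.7402 C/km

26.7402


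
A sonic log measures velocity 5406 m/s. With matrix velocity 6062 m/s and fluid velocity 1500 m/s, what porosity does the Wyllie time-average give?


1/V - 1/Vm = 1/5406 - 1/6062 = 2.002e-05
1/Vf - 1/Vm = 1/1500 - 1/6062 = 0.0005017
phi = 2.002e-05 / 0.0005017 = 0.0399

0.0399


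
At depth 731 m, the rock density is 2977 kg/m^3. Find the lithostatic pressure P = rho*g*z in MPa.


P = rho * g * z / 1e6
= 2977 * 9.81 * 731 / 1e6
= 21348394.47 / 1e6
= 21.3484 MPa

21.3484


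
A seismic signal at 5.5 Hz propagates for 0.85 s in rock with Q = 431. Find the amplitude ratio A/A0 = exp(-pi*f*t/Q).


pi*f*t/Q = pi*5.5*0.85/431 = 0.034076
A/A0 = exp(-0.034076) = 0.966498

0.966498


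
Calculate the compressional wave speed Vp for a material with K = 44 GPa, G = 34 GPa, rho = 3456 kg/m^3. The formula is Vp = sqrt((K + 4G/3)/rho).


First compute the effective modulus:
K + 4G/3 = 44e9 + 4*34e9/3 = 89333333333.33 Pa
Then divide by density:
89333333333.33 / 3456 = 25848765.4321 Pa/(kg/m^3)
Take the square root:
Vp = sqrt(25848765.4321) = 5084.17 m/s

5084.17


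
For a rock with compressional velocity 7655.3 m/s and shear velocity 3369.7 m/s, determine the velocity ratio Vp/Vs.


Vp/Vs = 7655.3 / 3369.7
= 2.2718

2.2718


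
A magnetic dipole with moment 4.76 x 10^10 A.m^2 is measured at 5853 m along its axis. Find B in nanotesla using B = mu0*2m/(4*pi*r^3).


m = 4.76 x 10^10 = 47600000000 A.m^2
2m = 95200000000 A.m^2
r^3 = 5853^3 = 200509785477
B = (4pi*10^-7) * 95200000000 / (4*pi * 200509785477) * 1e9
= 119631.848249 / 2519680276109.63 * 1e9
= 47.479 nT

47.479


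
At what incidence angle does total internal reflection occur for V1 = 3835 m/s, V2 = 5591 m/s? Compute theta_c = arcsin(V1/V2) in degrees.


V1/V2 = 3835/5591 = 0.685924
theta_c = arcsin(0.685924) = 43.3083 degrees

43.3083


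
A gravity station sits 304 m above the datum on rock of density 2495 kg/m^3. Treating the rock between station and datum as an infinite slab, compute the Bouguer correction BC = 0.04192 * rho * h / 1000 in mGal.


BC = 0.04192 * rho * h / 1000
= 0.04192 * 2495 * 304 / 1000
= 31.7955 mGal

31.7955


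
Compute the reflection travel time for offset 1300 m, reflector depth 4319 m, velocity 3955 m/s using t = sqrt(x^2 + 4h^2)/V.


x^2 + 4h^2 = 1300^2 + 4*4319^2 = 1690000 + 74615044 = 76305044
sqrt(76305044) = 8735.2758
t = 8735.2758 / 3955 = 2.2087 s

2.2087


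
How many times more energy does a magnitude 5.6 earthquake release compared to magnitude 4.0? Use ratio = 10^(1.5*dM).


M2 - M1 = 5.6 - 4.0 = 1.6
1.5 * 1.6 = 2.4
ratio = 10^2.4 = 251.19

251.19


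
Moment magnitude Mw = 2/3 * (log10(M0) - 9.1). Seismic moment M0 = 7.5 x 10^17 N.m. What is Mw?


log10(M0) = log10(7.5 x 10^17) = 17.8751
Mw = 2/3 * (17.8751 - 9.1)
= 2/3 * 8.7751
= 5.85

5.85


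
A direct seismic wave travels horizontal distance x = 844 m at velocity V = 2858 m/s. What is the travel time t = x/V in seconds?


t = x / V
= 844 / 2858
= 0.2953 s

0.2953


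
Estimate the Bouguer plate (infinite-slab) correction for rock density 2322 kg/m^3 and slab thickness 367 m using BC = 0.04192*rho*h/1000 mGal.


BC = 0.04192 * rho * h / 1000
= 0.04192 * 2322 * 367 / 1000
= 35.7231 mGal

35.7231


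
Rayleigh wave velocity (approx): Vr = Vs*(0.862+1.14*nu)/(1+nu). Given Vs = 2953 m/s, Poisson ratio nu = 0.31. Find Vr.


Numerator factor = 0.862 + 1.14*0.31 = 1.2154
Denominator = 1 + 0.31 = 1.31
Vr = 2953 * 1.2154 / 1.31 = 2739.75 m/s

2739.75


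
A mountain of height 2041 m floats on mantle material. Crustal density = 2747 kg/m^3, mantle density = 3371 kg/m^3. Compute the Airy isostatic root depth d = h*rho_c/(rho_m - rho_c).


rho_m - rho_c = 3371 - 2747 = 624
d = 2041 * 2747 / 624
= 5606627 / 624
= 8984.98 m

8984.98


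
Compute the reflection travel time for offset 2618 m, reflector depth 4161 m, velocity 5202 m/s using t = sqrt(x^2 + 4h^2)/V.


x^2 + 4h^2 = 2618^2 + 4*4161^2 = 6853924 + 69255684 = 76109608
sqrt(76109608) = 8724.0821
t = 8724.0821 / 5202 = 1.6771 s

1.6771


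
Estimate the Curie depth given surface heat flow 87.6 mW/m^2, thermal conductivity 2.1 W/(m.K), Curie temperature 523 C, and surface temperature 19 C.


T_Curie - T_surf = 523 - 19 = 504 C
Convert q to W/m^2: 87.6 mW/m^2 = 0.0876 W/m^2
d = 504 * 2.1 / 0.0876 = 12082.19 m

12082.19


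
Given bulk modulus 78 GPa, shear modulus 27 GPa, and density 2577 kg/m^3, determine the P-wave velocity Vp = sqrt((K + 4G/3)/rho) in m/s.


First compute the effective modulus:
K + 4G/3 = 78e9 + 4*27e9/3 = 114000000000.0 Pa
Then divide by density:
114000000000.0 / 2577 = 44237485.4482 Pa/(kg/m^3)
Take the square root:
Vp = sqrt(44237485.4482) = 6651.13 m/s

6651.13


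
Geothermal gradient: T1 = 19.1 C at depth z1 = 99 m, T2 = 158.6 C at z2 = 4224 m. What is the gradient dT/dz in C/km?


dT = 158.6 - 19.1 = 139.5 C
dz = 4224 - 99 = 4125 m
gradient = dT/dz * 1000 = 139.5/4125 * 1000 = 33.8182 C/km

33.8182


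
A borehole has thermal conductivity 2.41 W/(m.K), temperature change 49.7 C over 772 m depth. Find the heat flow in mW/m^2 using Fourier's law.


q = k * dT / dz * 1000
= 2.41 * 49.7 / 772 * 1000
= 0.155152 * 1000
= 155.1516 mW/m^2

155.1516


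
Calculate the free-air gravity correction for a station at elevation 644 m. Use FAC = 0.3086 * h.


FAC = 0.3086 * h
= 0.3086 * 644
= 198.7384 mGal

198.7384


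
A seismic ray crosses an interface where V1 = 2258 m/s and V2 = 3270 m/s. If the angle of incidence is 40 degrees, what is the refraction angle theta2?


sin(theta1) = sin(40 deg) = 0.642788
sin(theta2) = V2/V1 * sin(theta1) = 3270/2258 * 0.642788 = 0.930875
theta2 = arcsin(0.930875) = 68.5716 degrees

68.5716


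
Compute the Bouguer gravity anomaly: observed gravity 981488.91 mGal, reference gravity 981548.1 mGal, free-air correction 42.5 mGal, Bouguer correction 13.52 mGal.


BA = g_obs - g_ref + FAC - BC
= 981488.91 - 981548.1 + 42.5 - 13.52
= -30.21 mGal

-30.21


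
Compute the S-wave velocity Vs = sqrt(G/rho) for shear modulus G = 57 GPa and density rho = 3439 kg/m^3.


Convert G to Pa: G = 57e9 Pa
Compute G/rho = 57e9 / 3439 = 16574585.6354
Vs = sqrt(16574585.6354) = 4071.19 m/s

4071.19


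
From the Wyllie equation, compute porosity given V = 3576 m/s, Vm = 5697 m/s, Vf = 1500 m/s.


1/V - 1/Vm = 1/3576 - 1/5697 = 0.00010411
1/Vf - 1/Vm = 1/1500 - 1/5697 = 0.00049114
phi = 0.00010411 / 0.00049114 = 0.212

0.212


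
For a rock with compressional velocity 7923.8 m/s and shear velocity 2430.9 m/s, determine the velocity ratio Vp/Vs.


Vp/Vs = 7923.8 / 2430.9
= 3.2596

3.2596


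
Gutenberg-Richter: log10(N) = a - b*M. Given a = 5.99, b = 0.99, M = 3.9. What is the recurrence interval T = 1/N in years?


log10(N) = 5.99 - 0.99*3.9 = 2.129
N = 10^2.129 = 134.586035
T = 1/N = 1/134.586035 = 0.0074 years

0.0074


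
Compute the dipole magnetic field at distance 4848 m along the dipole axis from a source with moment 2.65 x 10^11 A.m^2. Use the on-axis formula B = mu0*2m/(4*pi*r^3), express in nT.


m = 2.65 x 10^11 = 265000000000 A.m^2
2m = 530000000000 A.m^2
r^3 = 4848^3 = 113943048192
B = (4pi*10^-7) * 530000000000 / (4*pi * 113943048192) * 1e9
= 666017.642561 / 1431850572510.46 * 1e9
= 465.1447 nT

465.1447


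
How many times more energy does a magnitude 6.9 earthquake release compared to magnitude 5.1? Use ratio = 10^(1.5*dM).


M2 - M1 = 6.9 - 5.1 = 1.8
1.5 * 1.8 = 2.7
ratio = 10^2.7 = 501.19

501.19


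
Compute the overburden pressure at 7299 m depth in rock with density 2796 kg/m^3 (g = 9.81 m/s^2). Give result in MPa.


P = rho * g * z / 1e6
= 2796 * 9.81 * 7299 / 1e6
= 200202519.24 / 1e6
= 200.2025 MPa

200.2025


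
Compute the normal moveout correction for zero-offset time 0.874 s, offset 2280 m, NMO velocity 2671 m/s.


x/Vnmo = 2280/2671 = 0.853613
(x/Vnmo)^2 = 0.728655
t0^2 = 0.763876
sqrt(0.763876 + 0.728655) = 1.221692
dt = 1.221692 - 0.874 = 0.347692

0.347692


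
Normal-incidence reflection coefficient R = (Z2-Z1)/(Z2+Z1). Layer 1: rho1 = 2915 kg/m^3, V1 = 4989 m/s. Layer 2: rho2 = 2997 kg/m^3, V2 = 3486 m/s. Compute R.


Z1 = 2915 * 4989 = 14542935
Z2 = 2997 * 3486 = 10447542
R = (10447542 - 14542935) / (10447542 + 14542935) = -4095393 / 24990477 = -0.1639

-0.1639


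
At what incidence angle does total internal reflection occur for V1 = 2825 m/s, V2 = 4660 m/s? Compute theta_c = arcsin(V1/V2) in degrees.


V1/V2 = 2825/4660 = 0.606223
theta_c = arcsin(0.606223) = 37.3169 degrees

37.3169


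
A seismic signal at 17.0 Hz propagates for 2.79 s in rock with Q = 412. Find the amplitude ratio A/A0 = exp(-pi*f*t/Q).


pi*f*t/Q = pi*17.0*2.79/412 = 0.361664
A/A0 = exp(-0.361664) = 0.696516

0.696516


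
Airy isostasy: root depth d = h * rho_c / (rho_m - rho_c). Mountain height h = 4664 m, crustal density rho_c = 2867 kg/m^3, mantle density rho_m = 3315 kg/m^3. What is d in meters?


rho_m - rho_c = 3315 - 2867 = 448
d = 4664 * 2867 / 448
= 13371688 / 448
= 29847.52 m

29847.52


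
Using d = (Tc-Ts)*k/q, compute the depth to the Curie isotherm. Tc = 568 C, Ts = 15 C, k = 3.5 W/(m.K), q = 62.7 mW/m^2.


T_Curie - T_surf = 568 - 15 = 553 C
Convert q to W/m^2: 62.7 mW/m^2 = 0.0627 W/m^2
d = 553 * 3.5 / 0.0627 = 30869.22 m

30869.22


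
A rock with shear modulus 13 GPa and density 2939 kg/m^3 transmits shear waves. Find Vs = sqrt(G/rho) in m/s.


Convert G to Pa: G = 13e9 Pa
Compute G/rho = 13e9 / 2939 = 4423273.2222
Vs = sqrt(4423273.2222) = 2103.16 m/s

2103.16


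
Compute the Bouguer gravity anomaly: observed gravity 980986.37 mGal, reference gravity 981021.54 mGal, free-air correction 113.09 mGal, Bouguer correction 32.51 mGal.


BA = g_obs - g_ref + FAC - BC
= 980986.37 - 981021.54 + 113.09 - 32.51
= 45.41 mGal

45.41


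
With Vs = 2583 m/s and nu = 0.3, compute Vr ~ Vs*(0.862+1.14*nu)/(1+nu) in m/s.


Numerator factor = 0.862 + 1.14*0.3 = 1.204
Denominator = 1 + 0.3 = 1.3
Vr = 2583 * 1.204 / 1.3 = 2392.26 m/s

2392.26


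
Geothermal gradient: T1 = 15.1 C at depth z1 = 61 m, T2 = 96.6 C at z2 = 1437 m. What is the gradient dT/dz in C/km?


dT = 96.6 - 15.1 = 81.5 C
dz = 1437 - 61 = 1376 m
gradient = dT/dz * 1000 = 81.5/1376 * 1000 = 59.2297 C/km

59.2297


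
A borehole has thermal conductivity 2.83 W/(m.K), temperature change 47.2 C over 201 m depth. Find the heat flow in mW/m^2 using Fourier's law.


q = k * dT / dz * 1000
= 2.83 * 47.2 / 201 * 1000
= 0.664557 * 1000
= 664.5572 mW/m^2

664.5572


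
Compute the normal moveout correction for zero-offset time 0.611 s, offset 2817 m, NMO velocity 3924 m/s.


x/Vnmo = 2817/3924 = 0.71789
(x/Vnmo)^2 = 0.515366
t0^2 = 0.373321
sqrt(0.373321 + 0.515366) = 0.942702
dt = 0.942702 - 0.611 = 0.331702

0.331702


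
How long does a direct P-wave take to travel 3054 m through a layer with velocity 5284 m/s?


t = x / V
= 3054 / 5284
= 0.578 s

0.578


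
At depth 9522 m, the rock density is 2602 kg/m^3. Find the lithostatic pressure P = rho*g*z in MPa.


P = rho * g * z / 1e6
= 2602 * 9.81 * 9522 / 1e6
= 243054953.64 / 1e6
= 243.055 MPa

243.055


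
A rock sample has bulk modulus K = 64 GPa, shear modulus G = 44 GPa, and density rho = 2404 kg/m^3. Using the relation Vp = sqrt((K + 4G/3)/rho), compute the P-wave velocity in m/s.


First compute the effective modulus:
K + 4G/3 = 64e9 + 4*44e9/3 = 122666666666.67 Pa
Then divide by density:
122666666666.67 / 2404 = 51026067.665 Pa/(kg/m^3)
Take the square root:
Vp = sqrt(51026067.665) = 7143.25 m/s

7143.25


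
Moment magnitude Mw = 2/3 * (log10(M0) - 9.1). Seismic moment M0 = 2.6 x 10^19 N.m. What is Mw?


log10(M0) = log10(2.6 x 10^19) = 19.415
Mw = 2/3 * (19.415 - 9.1)
= 2/3 * 10.315
= 6.88

6.88


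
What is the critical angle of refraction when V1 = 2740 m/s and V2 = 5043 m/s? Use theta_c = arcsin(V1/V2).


V1/V2 = 2740/5043 = 0.543327
theta_c = arcsin(0.543327) = 32.9104 degrees

32.9104


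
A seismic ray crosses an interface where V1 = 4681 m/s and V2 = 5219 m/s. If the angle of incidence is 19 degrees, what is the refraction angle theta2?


sin(theta1) = sin(19 deg) = 0.325568
sin(theta2) = V2/V1 * sin(theta1) = 5219/4681 * 0.325568 = 0.362987
theta2 = arcsin(0.362987) = 21.2837 degrees

21.2837


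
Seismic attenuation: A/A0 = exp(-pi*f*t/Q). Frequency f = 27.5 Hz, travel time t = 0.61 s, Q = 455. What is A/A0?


pi*f*t/Q = pi*27.5*0.61/455 = 0.115825
A/A0 = exp(-0.115825) = 0.890631

0.890631
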